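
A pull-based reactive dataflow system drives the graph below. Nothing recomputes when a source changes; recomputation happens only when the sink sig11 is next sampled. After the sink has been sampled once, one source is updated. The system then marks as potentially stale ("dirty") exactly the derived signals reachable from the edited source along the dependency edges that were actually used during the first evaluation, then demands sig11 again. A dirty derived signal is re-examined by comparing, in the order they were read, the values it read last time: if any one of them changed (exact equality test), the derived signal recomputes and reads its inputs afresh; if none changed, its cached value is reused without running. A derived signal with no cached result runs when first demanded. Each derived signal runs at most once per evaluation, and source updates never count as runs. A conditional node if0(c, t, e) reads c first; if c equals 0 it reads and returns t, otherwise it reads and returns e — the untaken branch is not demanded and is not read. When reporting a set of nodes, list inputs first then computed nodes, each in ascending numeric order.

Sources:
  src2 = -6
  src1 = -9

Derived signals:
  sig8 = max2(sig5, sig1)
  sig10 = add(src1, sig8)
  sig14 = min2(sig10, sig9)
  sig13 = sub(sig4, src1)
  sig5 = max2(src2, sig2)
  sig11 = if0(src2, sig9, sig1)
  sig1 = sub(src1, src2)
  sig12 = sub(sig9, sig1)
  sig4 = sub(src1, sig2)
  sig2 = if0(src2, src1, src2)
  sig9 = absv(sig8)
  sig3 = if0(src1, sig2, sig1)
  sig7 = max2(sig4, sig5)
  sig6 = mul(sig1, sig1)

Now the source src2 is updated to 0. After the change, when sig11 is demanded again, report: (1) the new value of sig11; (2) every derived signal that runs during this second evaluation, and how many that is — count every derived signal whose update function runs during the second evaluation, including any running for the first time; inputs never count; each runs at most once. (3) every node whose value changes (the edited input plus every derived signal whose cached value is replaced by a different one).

New value of sig11: 0.
Derived signals that run: sig1, sig2, sig5, sig8, sig9, sig11 — 6 in total.
Values that change: src2, sig1, sig11.
Key observation: a condition flipped, so demand reaches new nodes — sig2, sig5, sig8, sig9 run for the first time.

First evaluation (everything demanded from the output):
  sig1 = sub(-9, -6) = -3
  sig11 = if0(src2=-6 -> else branch sig1) = -3

Propagation after the edit:
  sig1: runs — src2 -6->0; result -9.
  sig2: demanded for the first time — runs, produces -9.
  sig5: demanded for the first time — runs, produces 0.
  sig8: demanded for the first time — runs, produces 0.
  sig9: demanded for the first time — runs, produces 0.
  sig11: runs — src2 -6->0; sig1 -3->-9; result 0.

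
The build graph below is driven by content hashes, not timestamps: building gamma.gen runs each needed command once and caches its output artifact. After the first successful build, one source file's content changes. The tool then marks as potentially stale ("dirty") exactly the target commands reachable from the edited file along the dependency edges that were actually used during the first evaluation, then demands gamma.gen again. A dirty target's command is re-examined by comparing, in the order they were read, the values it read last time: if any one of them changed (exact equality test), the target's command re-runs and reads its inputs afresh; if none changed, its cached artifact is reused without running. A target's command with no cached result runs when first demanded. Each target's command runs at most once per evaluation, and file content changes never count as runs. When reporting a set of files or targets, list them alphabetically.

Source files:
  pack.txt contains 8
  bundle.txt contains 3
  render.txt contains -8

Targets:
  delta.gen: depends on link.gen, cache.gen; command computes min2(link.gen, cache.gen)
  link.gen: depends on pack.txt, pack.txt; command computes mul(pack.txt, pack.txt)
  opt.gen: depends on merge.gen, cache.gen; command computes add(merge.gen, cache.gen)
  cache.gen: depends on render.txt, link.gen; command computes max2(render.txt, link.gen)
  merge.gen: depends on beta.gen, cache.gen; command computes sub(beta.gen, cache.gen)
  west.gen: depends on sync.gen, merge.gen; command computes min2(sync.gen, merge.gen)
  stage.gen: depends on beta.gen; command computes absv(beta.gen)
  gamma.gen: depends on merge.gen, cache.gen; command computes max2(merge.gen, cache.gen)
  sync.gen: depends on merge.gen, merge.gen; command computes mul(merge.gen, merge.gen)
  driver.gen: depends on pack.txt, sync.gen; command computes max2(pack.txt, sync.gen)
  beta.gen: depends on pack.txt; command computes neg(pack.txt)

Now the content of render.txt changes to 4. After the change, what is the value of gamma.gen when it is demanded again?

gamma.gen now evaluates to 64.
The important point: cache.gen recomputes to an identical value, and the output ends up unchanged.

Initial pass — values computed on the first demand:
  beta.gen = neg(8) = -8
  link.gen = mul(8, 8) = 64
  cache.gen = max2(-8, 64) = 64
  merge.gen = sub(-8, 64) = -72
  gamma.gen = max2(-72, 64) = 64

Second demand — change propagation:
  cache.gen: re-runs because render.txt -8->4; new result 64 (unchanged).
  merge.gen: re-examined; everything it read last time is the same (beta.gen unchanged, cache.gen unchanged) — cache -72 kept, no run.
  gamma.gen: re-examined; everything it read last time is the same (merge.gen unchanged, cache.gen unchanged) — cache 64 kept, no run.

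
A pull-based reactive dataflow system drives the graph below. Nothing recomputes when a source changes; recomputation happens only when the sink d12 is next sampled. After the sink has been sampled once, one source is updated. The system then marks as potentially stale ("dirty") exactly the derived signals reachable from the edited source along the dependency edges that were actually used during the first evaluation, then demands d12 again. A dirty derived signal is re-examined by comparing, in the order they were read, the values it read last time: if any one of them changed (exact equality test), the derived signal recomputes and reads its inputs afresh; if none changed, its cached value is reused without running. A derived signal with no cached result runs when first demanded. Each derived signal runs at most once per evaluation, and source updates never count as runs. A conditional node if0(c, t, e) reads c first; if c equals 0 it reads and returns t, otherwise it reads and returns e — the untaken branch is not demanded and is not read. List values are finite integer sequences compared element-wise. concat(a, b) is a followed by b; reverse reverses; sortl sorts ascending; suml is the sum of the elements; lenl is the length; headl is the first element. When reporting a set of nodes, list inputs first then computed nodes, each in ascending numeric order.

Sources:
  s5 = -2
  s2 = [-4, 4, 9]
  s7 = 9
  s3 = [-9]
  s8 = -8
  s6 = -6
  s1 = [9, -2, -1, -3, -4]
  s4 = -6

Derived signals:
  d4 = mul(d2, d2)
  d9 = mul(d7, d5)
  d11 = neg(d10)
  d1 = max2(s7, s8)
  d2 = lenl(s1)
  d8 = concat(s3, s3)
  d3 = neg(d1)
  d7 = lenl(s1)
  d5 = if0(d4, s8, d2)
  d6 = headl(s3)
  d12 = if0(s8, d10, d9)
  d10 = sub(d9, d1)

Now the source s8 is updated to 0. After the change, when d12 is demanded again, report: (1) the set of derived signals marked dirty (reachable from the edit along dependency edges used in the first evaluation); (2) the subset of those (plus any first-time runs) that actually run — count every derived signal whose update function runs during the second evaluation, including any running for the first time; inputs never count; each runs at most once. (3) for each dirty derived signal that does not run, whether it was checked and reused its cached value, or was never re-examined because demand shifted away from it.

First evaluation (everything demanded from the output):
  d2 = lenl([9, -2, -1, -3, -4]) = 5
  d4 = mul(5, 5) = 25
  d5 = if0(d4=25 -> else branch d2) = 5
  d7 = lenl([9, -2, -1, -3, -4]) = 5
  d9 = mul(5, 5) = 25
  d12 = if0(s8=-8 -> else branch d9) = 25

Propagation after the edit:
  d1: demanded for the first time — runs, produces 9.
  d10: demanded for the first time — runs, produces 16.
  d12: runs — s8 -8->0; result 16.

Key observation: a condition flipped, so demand reaches new nodes — d1, d10 run for the first time.

Marked dirty: d12.
Derived signals that run: d1, d10, d12 — 3 in total.
Every dirty derived signal ran.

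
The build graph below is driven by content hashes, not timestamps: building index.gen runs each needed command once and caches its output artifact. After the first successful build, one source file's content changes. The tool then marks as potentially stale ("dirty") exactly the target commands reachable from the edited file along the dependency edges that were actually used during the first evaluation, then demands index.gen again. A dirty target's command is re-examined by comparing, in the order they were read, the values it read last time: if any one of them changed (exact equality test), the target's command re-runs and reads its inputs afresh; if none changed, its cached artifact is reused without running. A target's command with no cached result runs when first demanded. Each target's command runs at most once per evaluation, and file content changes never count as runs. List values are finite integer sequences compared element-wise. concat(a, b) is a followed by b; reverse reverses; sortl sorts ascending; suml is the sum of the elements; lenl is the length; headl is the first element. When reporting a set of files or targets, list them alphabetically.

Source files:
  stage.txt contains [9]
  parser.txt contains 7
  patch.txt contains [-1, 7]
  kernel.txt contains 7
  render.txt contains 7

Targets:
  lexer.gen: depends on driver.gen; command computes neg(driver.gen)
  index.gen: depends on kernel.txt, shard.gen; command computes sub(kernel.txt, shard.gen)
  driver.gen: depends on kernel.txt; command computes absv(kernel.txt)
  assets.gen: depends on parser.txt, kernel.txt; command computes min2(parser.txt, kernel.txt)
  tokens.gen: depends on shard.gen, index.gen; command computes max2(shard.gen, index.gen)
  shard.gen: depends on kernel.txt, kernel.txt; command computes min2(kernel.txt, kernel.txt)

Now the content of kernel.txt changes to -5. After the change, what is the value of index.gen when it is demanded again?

index.gen now evaluates to 0.

Initial pass — values computed on the first demand:
  shard.gen = min2(7, 7) = 7
  index.gen = sub(7, 7) = 0

Second demand — change propagation:
  shard.gen: re-runs because kernel.txt 7->-5; kernel.txt 7->-5; new result -5.
  index.gen: re-runs because kernel.txt 7->-5; shard.gen 7->-5; new result 0 (unchanged).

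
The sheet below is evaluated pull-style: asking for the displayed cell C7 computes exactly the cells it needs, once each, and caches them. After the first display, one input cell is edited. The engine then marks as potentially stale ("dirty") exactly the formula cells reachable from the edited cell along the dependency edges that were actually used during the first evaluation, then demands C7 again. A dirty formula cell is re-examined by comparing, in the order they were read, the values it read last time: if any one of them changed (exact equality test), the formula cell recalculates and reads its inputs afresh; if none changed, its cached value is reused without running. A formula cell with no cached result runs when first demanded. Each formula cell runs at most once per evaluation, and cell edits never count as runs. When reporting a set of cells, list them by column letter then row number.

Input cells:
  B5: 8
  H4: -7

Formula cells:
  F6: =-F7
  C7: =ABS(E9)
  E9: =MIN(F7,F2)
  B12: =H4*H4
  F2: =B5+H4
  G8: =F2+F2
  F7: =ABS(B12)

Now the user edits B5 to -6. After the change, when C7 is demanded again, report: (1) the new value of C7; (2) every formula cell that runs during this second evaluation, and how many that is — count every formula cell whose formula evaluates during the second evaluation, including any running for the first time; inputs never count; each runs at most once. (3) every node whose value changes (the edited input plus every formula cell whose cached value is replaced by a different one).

First demand of the output computes:
  B12 = -7 * -7 = 49
  F2 = 8 + -7 = 1
  F7 = ABS(49) = 49
  E9 = MIN(49, 1) = 1
  C7 = ABS(1) = 1

After the edit, cleaning proceeds:
  F2: a read changed (B5 8->-6) — executes, giving -13.
  E9: a read changed (F2 1->-13) — executes, giving -13.
  C7: a read changed (E9 1->-13) — executes, giving 13.

Demanding C7 again yields 13.
3 formula cells run: C7, E9, F2.
The nodes whose values change: B5, C7, E9, F2.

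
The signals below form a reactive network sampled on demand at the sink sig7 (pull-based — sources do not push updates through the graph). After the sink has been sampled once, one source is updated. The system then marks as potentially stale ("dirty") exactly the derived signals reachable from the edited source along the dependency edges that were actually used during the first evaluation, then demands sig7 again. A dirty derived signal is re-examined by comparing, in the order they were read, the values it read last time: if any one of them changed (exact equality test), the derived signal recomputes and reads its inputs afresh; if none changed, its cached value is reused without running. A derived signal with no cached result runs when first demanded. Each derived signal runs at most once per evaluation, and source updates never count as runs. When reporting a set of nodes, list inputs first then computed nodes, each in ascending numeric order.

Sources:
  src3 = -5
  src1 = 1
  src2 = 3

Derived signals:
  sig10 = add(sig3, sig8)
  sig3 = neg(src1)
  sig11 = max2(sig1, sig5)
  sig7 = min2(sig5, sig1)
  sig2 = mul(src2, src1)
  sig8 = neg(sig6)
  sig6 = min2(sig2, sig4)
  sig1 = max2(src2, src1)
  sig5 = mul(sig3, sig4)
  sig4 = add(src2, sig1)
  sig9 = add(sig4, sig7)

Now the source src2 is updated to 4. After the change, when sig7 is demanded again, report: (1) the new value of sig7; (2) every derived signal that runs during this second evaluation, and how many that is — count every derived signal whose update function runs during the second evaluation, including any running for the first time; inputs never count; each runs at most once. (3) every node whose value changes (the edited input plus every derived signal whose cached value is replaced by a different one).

Initial pass — values computed on the first demand:
  sig1 = max2(3, 1) = 3
  sig3 = neg(1) = -1
  sig4 = add(3, 3) = 6
  sig5 = mul(-1, 6) = -6
  sig7 = min2(-6, 3) = -6

Second demand — change propagation:
  sig1: re-runs because src2 3->4; new result 4.
  sig4: re-runs because src2 3->4; sig1 3->4; new result 8.
  sig5: re-runs because sig4 6->8; new result -8.
  sig7: re-runs because sig5 -6->-8; sig1 3->4; new result -8.

sig7 now evaluates to -8.
Run set: sig1, sig4, sig5, sig7 (4 run).
Changed values: src2, sig1, sig4, sig5, sig7.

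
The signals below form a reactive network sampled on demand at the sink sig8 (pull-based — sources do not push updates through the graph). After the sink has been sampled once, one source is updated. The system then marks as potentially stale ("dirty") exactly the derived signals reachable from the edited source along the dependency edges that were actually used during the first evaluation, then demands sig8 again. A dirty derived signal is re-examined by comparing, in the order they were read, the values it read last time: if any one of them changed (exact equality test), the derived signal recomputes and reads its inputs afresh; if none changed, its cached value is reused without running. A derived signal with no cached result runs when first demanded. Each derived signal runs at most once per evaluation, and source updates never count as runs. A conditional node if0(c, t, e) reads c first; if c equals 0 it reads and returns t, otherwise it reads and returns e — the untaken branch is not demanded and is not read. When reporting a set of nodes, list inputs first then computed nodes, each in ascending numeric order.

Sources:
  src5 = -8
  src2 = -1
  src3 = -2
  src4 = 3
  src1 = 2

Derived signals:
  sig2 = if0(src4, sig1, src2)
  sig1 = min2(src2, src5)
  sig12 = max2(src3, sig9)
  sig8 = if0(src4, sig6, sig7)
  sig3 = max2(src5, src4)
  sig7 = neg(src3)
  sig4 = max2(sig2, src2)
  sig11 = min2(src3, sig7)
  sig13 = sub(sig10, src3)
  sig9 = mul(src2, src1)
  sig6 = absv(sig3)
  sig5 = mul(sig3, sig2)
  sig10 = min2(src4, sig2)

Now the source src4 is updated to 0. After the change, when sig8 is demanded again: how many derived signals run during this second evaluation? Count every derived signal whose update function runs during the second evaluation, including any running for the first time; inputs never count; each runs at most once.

Run set: sig3, sig6, sig8 (3 run).
The important point: the flipped condition pulls in fresh nodes; sig3, sig6 run for the first time.

Initial pass — values computed on the first demand:
  sig7 = neg(-2) = 2
  sig8 = if0(src4=3 -> else branch sig7) = 2

Second demand — change propagation:
  sig3: newly demanded (no cache) — executes and yields 0.
  sig6: newly demanded (no cache) — executes and yields 0.
  sig8: re-runs because src4 3->0; new result 0.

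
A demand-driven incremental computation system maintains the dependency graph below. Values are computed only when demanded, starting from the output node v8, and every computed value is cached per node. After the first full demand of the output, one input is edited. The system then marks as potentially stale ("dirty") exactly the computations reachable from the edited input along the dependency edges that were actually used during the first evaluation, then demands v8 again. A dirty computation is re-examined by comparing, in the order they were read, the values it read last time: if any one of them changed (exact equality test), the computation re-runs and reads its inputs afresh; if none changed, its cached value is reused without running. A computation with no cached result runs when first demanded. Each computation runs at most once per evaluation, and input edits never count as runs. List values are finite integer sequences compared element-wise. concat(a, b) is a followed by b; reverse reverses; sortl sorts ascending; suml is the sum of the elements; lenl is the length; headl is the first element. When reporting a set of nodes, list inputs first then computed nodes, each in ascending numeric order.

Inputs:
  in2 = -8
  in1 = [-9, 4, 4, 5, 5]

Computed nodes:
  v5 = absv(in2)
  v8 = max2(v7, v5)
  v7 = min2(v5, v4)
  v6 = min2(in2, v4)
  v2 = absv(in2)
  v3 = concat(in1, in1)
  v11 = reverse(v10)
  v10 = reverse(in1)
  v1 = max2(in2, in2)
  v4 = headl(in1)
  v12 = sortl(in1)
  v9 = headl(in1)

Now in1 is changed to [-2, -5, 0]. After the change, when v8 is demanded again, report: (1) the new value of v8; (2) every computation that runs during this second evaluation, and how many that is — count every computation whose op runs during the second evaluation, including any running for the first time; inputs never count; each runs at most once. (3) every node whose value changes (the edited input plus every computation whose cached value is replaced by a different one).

First evaluation (everything demanded from the output):
  v4 = headl([-9, 4, 4, 5, 5]) = -9
  v5 = absv(-8) = 8
  v7 = min2(8, -9) = -9
  v8 = max2(-9, 8) = 8

Propagation after the edit:
  v4: runs — in1 [-9, 4, 4, 5, 5]->[-2, -5, 0]; result -2.
  v7: runs — v4 -9->-2; result -2.
  v8: runs — v7 -9->-2; result 8 (same value as before).

New value of v8: 8.
Computations that run: v4, v7, v8 — 3 in total.
Values that change: in1, v4, v7.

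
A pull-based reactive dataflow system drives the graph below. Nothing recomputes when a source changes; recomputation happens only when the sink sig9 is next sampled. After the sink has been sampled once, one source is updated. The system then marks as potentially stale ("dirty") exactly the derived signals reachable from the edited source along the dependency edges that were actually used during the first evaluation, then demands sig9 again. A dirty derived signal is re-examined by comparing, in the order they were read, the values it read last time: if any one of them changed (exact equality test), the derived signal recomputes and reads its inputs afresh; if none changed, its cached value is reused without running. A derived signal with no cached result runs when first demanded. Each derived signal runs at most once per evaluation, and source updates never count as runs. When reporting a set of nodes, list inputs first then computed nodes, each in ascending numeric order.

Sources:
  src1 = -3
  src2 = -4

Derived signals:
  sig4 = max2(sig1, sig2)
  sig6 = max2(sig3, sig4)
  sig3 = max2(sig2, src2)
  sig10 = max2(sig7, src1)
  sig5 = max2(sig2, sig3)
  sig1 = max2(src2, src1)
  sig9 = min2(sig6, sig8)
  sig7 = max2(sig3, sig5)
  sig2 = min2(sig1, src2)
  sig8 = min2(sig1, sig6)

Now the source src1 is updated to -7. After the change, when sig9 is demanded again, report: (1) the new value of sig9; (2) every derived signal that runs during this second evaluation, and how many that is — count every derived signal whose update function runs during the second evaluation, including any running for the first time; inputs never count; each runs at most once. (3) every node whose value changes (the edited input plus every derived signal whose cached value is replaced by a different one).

First evaluation (everything demanded from the output):
  sig1 = max2(-4, -3) = -3
  sig2 = min2(-3, -4) = -4
  sig3 = max2(-4, -4) = -4
  sig4 = max2(-3, -4) = -3
  sig6 = max2(-4, -3) = -3
  sig8 = min2(-3, -3) = -3
  sig9 = min2(-3, -3) = -3

Propagation after the edit:
  sig1: runs — src1 -3->-7; result -4.
  sig2: runs — sig1 -3->-4; result -4 (same value as before).
  sig3: checked — values it read are unchanged (sig2 unchanged, src2 unchanged); reused cached -4 without running.
  sig4: runs — sig1 -3->-4; result -4.
  sig6: runs — sig4 -3->-4; result -4.
  sig8: runs — sig1 -3->-4; sig6 -3->-4; result -4.
  sig9: runs — sig6 -3->-4; sig8 -3->-4; result -4.

Key observation: the cutoff stops propagation at sig3 — its inputs' values are unchanged, so it reuses its cache.

New value of sig9: -4.
Derived signals that run: sig1, sig2, sig4, sig6, sig8, sig9 — 6 in total.
Values that change: src1, sig1, sig4, sig6, sig8, sig9.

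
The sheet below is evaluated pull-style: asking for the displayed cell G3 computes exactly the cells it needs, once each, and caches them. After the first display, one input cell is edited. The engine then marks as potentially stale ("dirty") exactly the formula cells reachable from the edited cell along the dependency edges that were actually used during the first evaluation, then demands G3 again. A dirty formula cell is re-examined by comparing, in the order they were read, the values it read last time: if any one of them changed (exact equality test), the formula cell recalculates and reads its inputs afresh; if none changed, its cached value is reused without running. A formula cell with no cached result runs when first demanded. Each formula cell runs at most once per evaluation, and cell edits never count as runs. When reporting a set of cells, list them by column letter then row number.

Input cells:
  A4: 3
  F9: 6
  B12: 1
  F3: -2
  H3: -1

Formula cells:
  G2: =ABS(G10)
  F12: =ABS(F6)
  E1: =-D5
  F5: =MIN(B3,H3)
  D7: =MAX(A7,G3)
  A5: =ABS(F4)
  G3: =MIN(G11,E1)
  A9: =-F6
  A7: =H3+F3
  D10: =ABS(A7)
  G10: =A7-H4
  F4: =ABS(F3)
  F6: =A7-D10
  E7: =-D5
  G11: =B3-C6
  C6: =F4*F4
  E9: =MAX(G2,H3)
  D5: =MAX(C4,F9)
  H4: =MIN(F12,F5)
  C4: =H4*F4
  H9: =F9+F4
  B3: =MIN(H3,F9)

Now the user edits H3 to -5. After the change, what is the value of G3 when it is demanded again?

Demanding G3 again yields -9.
Note where the cutoff bites: E1 is checked, finds nothing changed, and keeps its cache.

First demand of the output computes:
  A7 = -1 + -2 = -3
  B3 = MIN(-1, 6) = -1
  D10 = ABS(-3) = 3
  F4 = ABS(-2) = 2
  C6 = 2 * 2 = 4
  F5 = MIN(-1, -1) = -1
  F6 = -3 - 3 = -6
  F12 = ABS(-6) = 6
  G11 = -1 - 4 = -5
  H4 = MIN(6, -1) = -1
  C4 = -1 * 2 = -2
  D5 = MAX(-2, 6) = 6
  E1 = -(6) = -6
  G3 = MIN(-5, -6) = -6

After the edit, cleaning proceeds:
  A7: a read changed (H3 -1->-5) — executes, giving -7.
  B3: a read changed (H3 -1->-5) — executes, giving -5.
  D10: a read changed (A7 -3->-7) — executes, giving 7.
  F5: a read changed (B3 -1->-5; H3 -1->-5) — executes, giving -5.
  F6: a read changed (A7 -3->-7; D10 3->7) — executes, giving -14.
  F12: a read changed (F6 -6->-14) — executes, giving 14.
  G11: a read changed (B3 -1->-5) — executes, giving -9.
  H4: a read changed (F12 6->14; F5 -1->-5) — executes, giving -5.
  C4: a read changed (H4 -1->-5) — executes, giving -10.
  D5: a read changed (C4 -2->-10) — executes, giving 6 — identical to its old value.
  E1: dirty, but its reads are unchanged (D5 unchanged); cached -6 stands.
  G3: a read changed (G11 -5->-9) — executes, giving -9.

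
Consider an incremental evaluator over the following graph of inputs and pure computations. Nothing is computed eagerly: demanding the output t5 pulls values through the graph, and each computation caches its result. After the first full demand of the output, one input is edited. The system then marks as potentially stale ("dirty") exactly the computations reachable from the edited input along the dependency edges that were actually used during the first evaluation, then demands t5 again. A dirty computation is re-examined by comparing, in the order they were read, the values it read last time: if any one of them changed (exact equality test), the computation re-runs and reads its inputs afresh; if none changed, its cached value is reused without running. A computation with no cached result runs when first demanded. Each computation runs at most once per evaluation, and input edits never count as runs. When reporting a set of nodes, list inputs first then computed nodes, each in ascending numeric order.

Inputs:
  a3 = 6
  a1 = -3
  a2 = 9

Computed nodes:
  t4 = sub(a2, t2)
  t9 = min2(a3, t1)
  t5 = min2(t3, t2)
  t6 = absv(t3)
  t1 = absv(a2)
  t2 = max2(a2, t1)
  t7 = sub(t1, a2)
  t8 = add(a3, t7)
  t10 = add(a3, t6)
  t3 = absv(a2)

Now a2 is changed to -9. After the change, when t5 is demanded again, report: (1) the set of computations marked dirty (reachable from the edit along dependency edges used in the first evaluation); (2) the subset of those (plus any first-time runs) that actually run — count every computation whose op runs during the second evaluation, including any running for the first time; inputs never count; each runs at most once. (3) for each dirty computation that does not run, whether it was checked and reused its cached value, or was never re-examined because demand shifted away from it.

Initial pass — values computed on the first demand:
  t1 = absv(9) = 9
  t2 = max2(9, 9) = 9
  t3 = absv(9) = 9
  t5 = min2(9, 9) = 9

Second demand — change propagation:
  t1: re-runs because a2 9->-9; new result 9 (unchanged).
  t2: re-runs because a2 9->-9; new result 9 (unchanged).
  t3: re-runs because a2 9->-9; new result 9 (unchanged).
  t5: re-examined; everything it read last time is the same (t3 unchanged, t2 unchanged) — cache 9 kept, no run.

The important point: at t5 every value read last time is unchanged, so the dirty flag clears without a run.

Dirty set: t1, t2, t3, t5.
Run set: t1, t2, t3 (3 run).
Re-examined without running (cache reused): t5.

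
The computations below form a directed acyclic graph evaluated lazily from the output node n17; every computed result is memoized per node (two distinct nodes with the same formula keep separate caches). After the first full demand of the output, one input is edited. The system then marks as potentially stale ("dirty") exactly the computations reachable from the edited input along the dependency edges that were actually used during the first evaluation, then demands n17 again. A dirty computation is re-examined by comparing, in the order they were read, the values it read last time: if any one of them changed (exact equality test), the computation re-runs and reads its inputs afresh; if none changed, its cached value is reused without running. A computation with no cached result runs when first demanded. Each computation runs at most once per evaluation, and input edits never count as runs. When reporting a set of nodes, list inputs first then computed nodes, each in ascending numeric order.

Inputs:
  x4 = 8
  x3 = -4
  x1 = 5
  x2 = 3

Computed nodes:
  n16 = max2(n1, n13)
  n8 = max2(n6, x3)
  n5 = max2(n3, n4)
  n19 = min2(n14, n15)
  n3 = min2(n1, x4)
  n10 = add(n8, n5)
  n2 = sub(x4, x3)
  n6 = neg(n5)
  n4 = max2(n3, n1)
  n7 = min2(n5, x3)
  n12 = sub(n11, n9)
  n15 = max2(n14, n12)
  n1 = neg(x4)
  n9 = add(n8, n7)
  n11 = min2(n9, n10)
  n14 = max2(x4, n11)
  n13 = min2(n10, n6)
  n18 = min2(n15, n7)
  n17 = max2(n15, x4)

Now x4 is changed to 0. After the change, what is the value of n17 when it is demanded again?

Demanding n17 again yields 0.

First demand of the output computes:
  n1 = neg(8) = -8
  n3 = min2(-8, 8) = -8
  n4 = max2(-8, -8) = -8
  n5 = max2(-8, -8) = -8
  n6 = neg(-8) = 8
  n7 = min2(-8, -4) = -8
  n8 = max2(8, -4) = 8
  n9 = add(8, -8) = 0
  n10 = add(8, -8) = 0
  n11 = min2(0, 0) = 0
  n12 = sub(0, 0) = 0
  n14 = max2(8, 0) = 8
  n15 = max2(8, 0) = 8
  n17 = max2(8, 8) = 8

After the edit, cleaning proceeds:
  n1: a read changed (x4 8->0) — executes, giving 0.
  n3: a read changed (n1 -8->0; x4 8->0) — executes, giving 0.
  n4: a read changed (n3 -8->0; n1 -8->0) — executes, giving 0.
  n5: a read changed (n3 -8->0; n4 -8->0) — executes, giving 0.
  n6: a read changed (n5 -8->0) — executes, giving 0.
  n7: a read changed (n5 -8->0) — executes, giving -4.
  n8: a read changed (n6 8->0) — executes, giving 0.
  n9: a read changed (n8 8->0; n7 -8->-4) — executes, giving -4.
  n10: a read changed (n8 8->0; n5 -8->0) — executes, giving 0 — identical to its old value.
  n11: a read changed (n9 0->-4) — executes, giving -4.
  n12: a read changed (n11 0->-4; n9 0->-4) — executes, giving 0 — identical to its old value.
  n14: a read changed (x4 8->0; n11 0->-4) — executes, giving 0.
  n15: a read changed (n14 8->0) — executes, giving 0.
  n17: a read changed (n15 8->0; x4 8->0) — executes, giving 0.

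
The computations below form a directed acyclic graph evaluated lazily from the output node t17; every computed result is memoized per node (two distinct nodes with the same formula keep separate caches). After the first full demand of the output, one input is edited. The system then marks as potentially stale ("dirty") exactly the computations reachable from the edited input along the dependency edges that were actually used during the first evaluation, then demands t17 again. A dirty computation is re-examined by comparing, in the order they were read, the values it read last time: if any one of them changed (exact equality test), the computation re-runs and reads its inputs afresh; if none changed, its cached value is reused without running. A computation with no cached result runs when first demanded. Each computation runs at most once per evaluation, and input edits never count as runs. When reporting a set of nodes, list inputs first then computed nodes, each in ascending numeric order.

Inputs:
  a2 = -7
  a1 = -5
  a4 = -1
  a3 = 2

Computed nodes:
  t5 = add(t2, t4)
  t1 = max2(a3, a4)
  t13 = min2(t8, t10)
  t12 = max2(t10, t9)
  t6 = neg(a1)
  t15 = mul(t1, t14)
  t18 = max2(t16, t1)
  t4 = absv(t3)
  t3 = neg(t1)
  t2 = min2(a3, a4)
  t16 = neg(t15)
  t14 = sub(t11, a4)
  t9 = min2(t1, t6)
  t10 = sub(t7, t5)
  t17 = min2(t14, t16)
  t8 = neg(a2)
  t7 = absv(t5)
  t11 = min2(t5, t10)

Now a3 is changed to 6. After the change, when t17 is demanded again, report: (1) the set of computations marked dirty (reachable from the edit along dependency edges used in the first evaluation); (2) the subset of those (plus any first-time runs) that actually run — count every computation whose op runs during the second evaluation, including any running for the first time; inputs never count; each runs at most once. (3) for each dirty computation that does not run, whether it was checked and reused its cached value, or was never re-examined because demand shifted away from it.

The edit dirties: t1, t2, t3, t4, t5, t7, t10, t11, t14, t15, t16, t17.
11 computations run: t1, t2, t3, t4, t5, t7, t10, t11, t15, t16, t17.
Cache hits after checking: t14.
Note where the cutoff bites: t14 is checked, finds nothing changed, and keeps its cache.

First demand of the output computes:
  t1 = max2(2, -1) = 2
  t2 = min2(2, -1) = -1
  t3 = neg(2) = -2
  t4 = absv(-2) = 2
  t5 = add(-1, 2) = 1
  t7 = absv(1) = 1
  t10 = sub(1, 1) = 0
  t11 = min2(1, 0) = 0
  t14 = sub(0, -1) = 1
  t15 = mul(2, 1) = 2
  t16 = neg(2) = -2
  t17 = min2(1, -2) = -2

After the edit, cleaning proceeds:
  t1: a read changed (a3 2->6) — executes, giving 6.
  t2: a read changed (a3 2->6) — executes, giving -1 — identical to its old value.
  t3: a read changed (t1 2->6) — executes, giving -6.
  t4: a read changed (t3 -2->-6) — executes, giving 6.
  t5: a read changed (t4 2->6) — executes, giving 5.
  t7: a read changed (t5 1->5) — executes, giving 5.
  t10: a read changed (t7 1->5; t5 1->5) — executes, giving 0 — identical to its old value.
  t11: a read changed (t5 1->5) — executes, giving 0 — identical to its old value.
  t14: dirty, but its reads are unchanged (t11 unchanged, a4 unchanged); cached 1 stands.
  t15: a read changed (t1 2->6) — executes, giving 6.
  t16: a read changed (t15 2->6) — executes, giving -6.
  t17: a read changed (t16 -2->-6) — executes, giving -6.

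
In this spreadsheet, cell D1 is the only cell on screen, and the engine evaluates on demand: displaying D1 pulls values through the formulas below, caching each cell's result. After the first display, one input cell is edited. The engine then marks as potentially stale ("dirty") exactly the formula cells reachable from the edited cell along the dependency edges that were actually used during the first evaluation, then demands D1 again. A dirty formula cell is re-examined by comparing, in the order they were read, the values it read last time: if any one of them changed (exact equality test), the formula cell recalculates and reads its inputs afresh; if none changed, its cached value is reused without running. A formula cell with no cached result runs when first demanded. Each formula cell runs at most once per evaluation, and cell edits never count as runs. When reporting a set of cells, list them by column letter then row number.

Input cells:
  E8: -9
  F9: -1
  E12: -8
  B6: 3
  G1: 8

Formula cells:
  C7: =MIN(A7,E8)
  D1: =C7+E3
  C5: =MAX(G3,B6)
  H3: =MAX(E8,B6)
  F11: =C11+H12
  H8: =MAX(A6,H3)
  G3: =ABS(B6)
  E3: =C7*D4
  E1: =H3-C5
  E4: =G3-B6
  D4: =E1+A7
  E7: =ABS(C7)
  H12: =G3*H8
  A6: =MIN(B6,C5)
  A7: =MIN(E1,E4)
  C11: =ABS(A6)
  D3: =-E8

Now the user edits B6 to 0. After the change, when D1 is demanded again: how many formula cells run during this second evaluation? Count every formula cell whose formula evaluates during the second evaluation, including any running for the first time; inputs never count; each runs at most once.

Initial pass — values computed on the first demand:
  G3 = ABS(3) = 3
  C5 = MAX(3, 3) = 3
  E4 = 3 - 3 = 0
  H3 = MAX(-9, 3) = 3
  E1 = 3 - 3 = 0
  A7 = MIN(0, 0) = 0
  C7 = MIN(0, -9) = -9
  D4 = 0 + 0 = 0
  E3 = -9 * 0 = 0
  D1 = -9 + 0 = -9

Second demand — change propagation:
  G3: re-runs because B6 3->0; new result 0.
  C5: re-runs because G3 3->0; B6 3->0; new result 0.
  E4: re-runs because G3 3->0; B6 3->0; new result 0 (unchanged).
  H3: re-runs because B6 3->0; new result 0.
  E1: re-runs because H3 3->0; C5 3->0; new result 0 (unchanged).
  A7: re-examined; everything it read last time is the same (E1 unchanged, E4 unchanged) — cache 0 kept, no run.
  C7: re-examined; everything it read last time is the same (A7 unchanged, E8 unchanged) — cache -9 kept, no run.
  D4: re-examined; everything it read last time is the same (E1 unchanged, A7 unchanged) — cache 0 kept, no run.
  E3: re-examined; everything it read last time is the same (C7 unchanged, D4 unchanged) — cache 0 kept, no run.
  D1: re-examined; everything it read last time is the same (C7 unchanged, E3 unchanged) — cache -9 kept, no run.

The important point: at A7 every value read last time is unchanged, so the dirty flag clears without a run.

Run set: C5, E1, E4, G3, H3 (5 run).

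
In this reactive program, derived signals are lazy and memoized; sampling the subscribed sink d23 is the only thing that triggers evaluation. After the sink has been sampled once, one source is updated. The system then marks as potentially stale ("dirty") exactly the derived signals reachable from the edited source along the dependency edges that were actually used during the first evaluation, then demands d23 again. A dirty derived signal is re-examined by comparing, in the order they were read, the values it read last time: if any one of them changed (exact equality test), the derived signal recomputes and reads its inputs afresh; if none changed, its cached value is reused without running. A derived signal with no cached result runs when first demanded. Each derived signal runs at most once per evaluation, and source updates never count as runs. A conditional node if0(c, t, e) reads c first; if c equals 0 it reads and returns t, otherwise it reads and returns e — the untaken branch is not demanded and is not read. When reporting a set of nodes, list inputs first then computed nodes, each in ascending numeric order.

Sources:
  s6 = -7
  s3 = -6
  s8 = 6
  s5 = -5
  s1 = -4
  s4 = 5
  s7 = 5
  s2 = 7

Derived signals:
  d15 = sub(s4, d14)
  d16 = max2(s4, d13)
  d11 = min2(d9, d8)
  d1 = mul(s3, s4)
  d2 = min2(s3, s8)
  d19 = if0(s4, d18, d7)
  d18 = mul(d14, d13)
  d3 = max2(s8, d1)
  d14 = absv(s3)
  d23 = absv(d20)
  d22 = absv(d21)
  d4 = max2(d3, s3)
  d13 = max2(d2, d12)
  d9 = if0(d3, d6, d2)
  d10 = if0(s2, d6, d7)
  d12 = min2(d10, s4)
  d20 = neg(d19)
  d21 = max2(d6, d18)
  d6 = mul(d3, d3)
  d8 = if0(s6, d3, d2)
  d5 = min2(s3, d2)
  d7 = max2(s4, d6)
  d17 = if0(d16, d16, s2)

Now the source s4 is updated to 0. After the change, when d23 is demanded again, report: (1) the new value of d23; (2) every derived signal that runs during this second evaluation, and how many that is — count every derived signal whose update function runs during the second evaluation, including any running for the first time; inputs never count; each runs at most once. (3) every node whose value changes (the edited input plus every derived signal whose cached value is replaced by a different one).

Demanding d23 again yields 0.
12 derived signals run: d1, d2, d3, d7, d10, d12, d13, d14, d18, d19, d20, d23.
The nodes whose values change: s4, d1, d19, d20, d23.
Note the branch switch — d2, d10, d12, d13, d14, d18 had no cache and run now for the first time.

First demand of the output computes:
  d1 = mul(-6, 5) = -30
  d3 = max2(6, -30) = 6
  d6 = mul(6, 6) = 36
  d7 = max2(5, 36) = 36
  d19 = if0(s4=5 -> else branch d7) = 36
  d20 = neg(36) = -36
  d23 = absv(-36) = 36

After the edit, cleaning proceeds:
  d1: a read changed (s4 5->0) — executes, giving 0.
  d2: had never run; runs now, result -6.
  d3: a read changed (d1 -30->0) — executes, giving 6 — identical to its old value.
  d6: dirty, but its reads are unchanged (d3 unchanged, d3 unchanged); cached 36 stands.
  d7: a read changed (s4 5->0) — executes, giving 36 — identical to its old value.
  d10: had never run; runs now, result 36.
  d12: had never run; runs now, result 0.
  d13: had never run; runs now, result 0.
  d14: had never run; runs now, result 6.
  d18: had never run; runs now, result 0.
  d19: a read changed (s4 5->0) — executes, giving 0.
  d20: a read changed (d19 36->0) — executes, giving 0.
  d23: a read changed (d20 -36->0) — executes, giving 0.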